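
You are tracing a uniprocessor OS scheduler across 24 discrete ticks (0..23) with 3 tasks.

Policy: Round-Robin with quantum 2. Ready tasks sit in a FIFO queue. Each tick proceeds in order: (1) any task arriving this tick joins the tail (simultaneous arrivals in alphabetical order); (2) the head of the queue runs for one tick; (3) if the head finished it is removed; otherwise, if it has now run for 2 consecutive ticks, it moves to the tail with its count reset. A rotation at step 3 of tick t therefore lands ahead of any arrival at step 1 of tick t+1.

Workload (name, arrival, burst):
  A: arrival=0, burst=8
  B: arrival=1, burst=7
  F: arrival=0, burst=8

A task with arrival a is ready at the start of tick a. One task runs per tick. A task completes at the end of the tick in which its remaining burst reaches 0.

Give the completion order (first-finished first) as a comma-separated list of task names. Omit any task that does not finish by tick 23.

t=0: queue=[A,F] q_used=0 → run A
t=1: queue=[A,F,B] q_used=1 → run A
t=2: queue=[F,B,A] q_used=0 → run F
t=3: queue=[F,B,A] q_used=1 → run F
t=4: queue=[B,A,F] q_used=0 → run B
t=5: queue=[B,A,F] q_used=1 → run B
t=6: queue=[A,F,B] q_used=0 → run A
t=7: queue=[A,F,B] q_used=1 → run A
t=8: queue=[F,B,A] q_used=0 → run F
t=9: queue=[F,B,A] q_used=1 → run F
t=10: queue=[B,A,F] q_used=0 → run B
t=11: queue=[B,A,F] q_used=1 → run B
t=12: queue=[A,F,B] q_used=0 → run A
t=13: queue=[A,F,B] q_used=1 → run A
t=14: queue=[F,B,A] q_used=0 → run F
t=15: queue=[F,B,A] q_used=1 → run F
t=16: queue=[B,A,F] q_used=0 → run B
t=17: queue=[B,A,F] q_used=1 → run B
t=18: queue=[A,F,B] q_used=0 → run A
t=19: queue=[A,F,B] q_used=1 → run A
t=20: queue=[F,B] q_used=0 → run F
t=21: queue=[F,B] q_used=1 → run F
t=22: queue=[B] q_used=0 → run B
t=23: (idle)

completion order = A, F, B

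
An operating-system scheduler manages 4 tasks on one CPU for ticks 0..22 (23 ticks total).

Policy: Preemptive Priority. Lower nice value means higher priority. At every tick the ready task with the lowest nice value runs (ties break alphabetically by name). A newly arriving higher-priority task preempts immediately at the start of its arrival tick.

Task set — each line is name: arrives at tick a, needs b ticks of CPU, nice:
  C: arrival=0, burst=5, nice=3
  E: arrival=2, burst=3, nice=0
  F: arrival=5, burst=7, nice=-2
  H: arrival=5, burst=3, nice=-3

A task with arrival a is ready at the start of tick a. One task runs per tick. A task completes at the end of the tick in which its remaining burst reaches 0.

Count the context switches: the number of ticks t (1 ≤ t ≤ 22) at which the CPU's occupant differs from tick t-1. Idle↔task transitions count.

context switches = 5

t=0: ready={C} → run C
t=1: ready={C} → run C
t=2: ready={C,E} → run E
t=3: ready={C,E} → run E
t=4: ready={C,E} → run E
t=5: ready={C,F,H} → run H
t=6: ready={C,F,H} → run H
t=7: ready={C,F,H} → run H
t=8: ready={C,F} → run F
t=9: ready={C,F} → run F
t=10: ready={C,F} → run F
t=11: ready={C,F} → run F
t=12: ready={C,F} → run F
t=13: ready={C,F} → run F
t=14: ready={C,F} → run F
t=15: ready={C} → run C
t=16: ready={C} → run C
t=17: ready={C} → run C
t=18: (idle)
t=19: (idle)
t=20: (idle)
t=21: (idle)
t=22: (idle)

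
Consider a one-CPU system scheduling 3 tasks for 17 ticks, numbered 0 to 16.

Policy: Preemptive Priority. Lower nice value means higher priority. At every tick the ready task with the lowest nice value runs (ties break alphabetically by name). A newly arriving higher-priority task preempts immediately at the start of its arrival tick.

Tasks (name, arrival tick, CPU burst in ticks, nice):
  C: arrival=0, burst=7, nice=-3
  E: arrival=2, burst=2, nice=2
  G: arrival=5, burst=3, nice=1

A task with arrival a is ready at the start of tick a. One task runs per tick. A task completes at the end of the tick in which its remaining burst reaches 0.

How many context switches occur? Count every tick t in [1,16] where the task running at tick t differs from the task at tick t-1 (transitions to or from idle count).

context switches = 3

t=0: ready={C} → run C
t=1: ready={C} → run C
t=2: ready={C,E} → run C
t=3: ready={C,E} → run C
t=4: ready={C,E} → run C
t=5: ready={C,E,G} → run C
t=6: ready={C,E,G} → run C
t=7: ready={E,G} → run G
t=8: ready={E,G} → run G
t=9: ready={E,G} → run G
t=10: ready={E} → run E
t=11: ready={E} → run E
t=12: (idle)
t=13: (idle)
t=14: (idle)
t=15: (idle)
t=16: (idle)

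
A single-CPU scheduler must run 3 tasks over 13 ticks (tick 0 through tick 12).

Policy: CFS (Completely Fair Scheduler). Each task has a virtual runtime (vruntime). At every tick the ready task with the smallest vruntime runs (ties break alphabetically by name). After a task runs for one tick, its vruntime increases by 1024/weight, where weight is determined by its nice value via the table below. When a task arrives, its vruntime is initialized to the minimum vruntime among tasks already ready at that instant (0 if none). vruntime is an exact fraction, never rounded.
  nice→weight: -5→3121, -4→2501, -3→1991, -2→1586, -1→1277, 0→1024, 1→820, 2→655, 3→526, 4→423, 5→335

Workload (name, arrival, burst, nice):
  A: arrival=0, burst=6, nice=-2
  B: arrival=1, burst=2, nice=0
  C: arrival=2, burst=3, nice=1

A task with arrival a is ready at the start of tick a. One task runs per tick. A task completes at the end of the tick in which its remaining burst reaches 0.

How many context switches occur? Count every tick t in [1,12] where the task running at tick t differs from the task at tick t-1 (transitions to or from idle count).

context switches = 9

t=0: vr[A=0] → run A
t=1: vr[A=512/793 B=512/793] → run A
t=2: vr[A=1024/793 B=512/793 C=512/793] → run B
t=3: vr[A=1024/793 B=1305/793 C=512/793] → run C
t=4: vr[A=1024/793 B=1305/793 C=307968/162565] → run A
t=5: vr[A=1536/793 B=1305/793 C=307968/162565] → run B
t=6: vr[A=1536/793 C=307968/162565] → run C
t=7: vr[A=1536/793 C=510976/162565] → run A
t=8: vr[A=2048/793 C=510976/162565] → run A
t=9: vr[A=2560/793 C=510976/162565] → run C
t=10: vr[A=2560/793] → run A
t=11: (idle)
t=12: (idle)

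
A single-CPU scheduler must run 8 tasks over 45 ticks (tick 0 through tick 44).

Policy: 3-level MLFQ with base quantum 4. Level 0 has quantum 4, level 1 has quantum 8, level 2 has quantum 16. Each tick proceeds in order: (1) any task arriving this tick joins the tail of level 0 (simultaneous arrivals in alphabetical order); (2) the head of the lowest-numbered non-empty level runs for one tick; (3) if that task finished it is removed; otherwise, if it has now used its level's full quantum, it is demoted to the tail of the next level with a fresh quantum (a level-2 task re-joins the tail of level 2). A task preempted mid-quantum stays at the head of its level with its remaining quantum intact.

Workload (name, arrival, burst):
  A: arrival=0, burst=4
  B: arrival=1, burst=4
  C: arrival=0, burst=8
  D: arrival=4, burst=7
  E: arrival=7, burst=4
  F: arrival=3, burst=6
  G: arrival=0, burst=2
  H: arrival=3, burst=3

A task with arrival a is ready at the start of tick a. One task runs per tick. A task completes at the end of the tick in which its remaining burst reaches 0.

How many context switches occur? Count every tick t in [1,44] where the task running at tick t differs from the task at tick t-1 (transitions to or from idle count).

t=0: L0/L1/L2 = ACG/-/- → run A
t=1: L0/L1/L2 = ACGB/-/- → run A
t=2: L0/L1/L2 = ACGB/-/- → run A
t=3: L0/L1/L2 = ACGBFH/-/- → run A
t=4: L0/L1/L2 = CGBFHD/-/- → run C
t=5: L0/L1/L2 = CGBFHD/-/- → run C
t=6: L0/L1/L2 = CGBFHD/-/- → run C
t=7: L0/L1/L2 = CGBFHDE/-/- → run C
t=8: L0/L1/L2 = GBFHDE/C/- → run G
t=9: L0/L1/L2 = GBFHDE/C/- → run G
t=10: L0/L1/L2 = BFHDE/C/- → run B
t=11: L0/L1/L2 = BFHDE/C/- → run B
t=12: L0/L1/L2 = BFHDE/C/- → run B
t=13: L0/L1/L2 = BFHDE/C/- → run B
t=14: L0/L1/L2 = FHDE/C/- → run F
t=15: L0/L1/L2 = FHDE/C/- → run F
t=16: L0/L1/L2 = FHDE/C/- → run F
t=17: L0/L1/L2 = FHDE/C/- → run F
t=18: L0/L1/L2 = HDE/CF/- → run H
t=19: L0/L1/L2 = HDE/CF/- → run H
t=20: L0/L1/L2 = HDE/CF/- → run H
t=21: L0/L1/L2 = DE/CF/- → run D
t=22: L0/L1/L2 = DE/CF/- → run D
t=23: L0/L1/L2 = DE/CF/- → run D
t=24: L0/L1/L2 = DE/CF/- → run D
t=25: L0/L1/L2 = E/CFD/- → run E
t=26: L0/L1/L2 = E/CFD/- → run E
t=27: L0/L1/L2 = E/CFD/- → run E
t=28: L0/L1/L2 = E/CFD/- → run E
t=29: L0/L1/L2 = -/CFD/- → run C
t=30: L0/L1/L2 = -/CFD/- → run C
t=31: L0/L1/L2 = -/CFD/- → run C
t=32: L0/L1/L2 = -/CFD/- → run C
t=33: L0/L1/L2 = -/FD/- → run F
t=34: L0/L1/L2 = -/FD/- → run F
t=35: L0/L1/L2 = -/D/- → run D
t=36: L0/L1/L2 = -/D/- → run D
t=37: L0/L1/L2 = -/D/- → run D
t=38: (idle)
t=39: (idle)
t=40: (idle)
t=41: (idle)
t=42: (idle)
t=43: (idle)
t=44: (idle)

context switches = 11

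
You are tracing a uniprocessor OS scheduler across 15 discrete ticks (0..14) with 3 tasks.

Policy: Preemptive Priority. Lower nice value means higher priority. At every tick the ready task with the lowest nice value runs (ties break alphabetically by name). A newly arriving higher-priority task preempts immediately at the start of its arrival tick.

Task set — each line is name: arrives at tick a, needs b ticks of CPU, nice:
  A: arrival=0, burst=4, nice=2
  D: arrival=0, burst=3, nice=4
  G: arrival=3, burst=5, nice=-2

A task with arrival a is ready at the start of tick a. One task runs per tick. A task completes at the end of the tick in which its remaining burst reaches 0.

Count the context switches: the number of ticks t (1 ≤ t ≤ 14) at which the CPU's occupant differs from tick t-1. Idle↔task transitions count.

t=0: ready={A,D} → run A
t=1: ready={A,D} → run A
t=2: ready={A,D} → run A
t=3: ready={A,D,G} → run G
t=4: ready={A,D,G} → run G
t=5: ready={A,D,G} → run G
t=6: ready={A,D,G} → run G
t=7: ready={A,D,G} → run G
t=8: ready={A,D} → run A
t=9: ready={D} → run D
t=10: ready={D} → run D
t=11: ready={D} → run D
t=12: (idle)
t=13: (idle)
t=14: (idle)

context switches = 4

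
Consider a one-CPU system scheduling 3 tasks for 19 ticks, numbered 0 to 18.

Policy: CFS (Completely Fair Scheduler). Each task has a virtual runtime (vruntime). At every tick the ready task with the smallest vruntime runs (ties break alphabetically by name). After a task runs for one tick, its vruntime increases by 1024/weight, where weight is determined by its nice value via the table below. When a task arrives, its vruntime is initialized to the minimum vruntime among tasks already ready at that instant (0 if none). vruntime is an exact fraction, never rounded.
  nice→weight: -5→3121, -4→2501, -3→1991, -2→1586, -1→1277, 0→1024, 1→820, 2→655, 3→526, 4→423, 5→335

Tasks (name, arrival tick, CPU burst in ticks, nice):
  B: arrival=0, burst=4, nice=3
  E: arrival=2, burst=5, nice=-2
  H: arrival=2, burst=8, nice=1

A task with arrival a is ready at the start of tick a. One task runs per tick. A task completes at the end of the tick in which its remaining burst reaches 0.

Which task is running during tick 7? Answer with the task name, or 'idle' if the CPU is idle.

t=0: vr[B=0] → run B
t=1: vr[B=512/263] → run B
t=2: vr[B=1024/263 E=1024/263 H=1024/263] → run B
t=3: vr[B=1536/263 E=1024/263 H=1024/263] → run E
t=4: vr[B=1536/263 E=946688/208559 H=1024/263] → run H
t=5: vr[B=1536/263 E=946688/208559 H=277248/53915] → run E
t=6: vr[B=1536/263 E=1081344/208559 H=277248/53915] → run H
t=7: vr[B=1536/263 E=1081344/208559 H=344576/53915] → run E
t=8: vr[B=1536/263 E=1216000/208559 H=344576/53915] → run E
t=9: vr[B=1536/263 E=1350656/208559 H=344576/53915] → run B
t=10: vr[E=1350656/208559 H=344576/53915] → run H
t=11: vr[E=1350656/208559 H=411904/53915] → run E
t=12: vr[H=411904/53915] → run H
t=13: vr[H=479232/53915] → run H
t=14: vr[H=109312/10783] → run H
t=15: vr[H=613888/53915] → run H
t=16: vr[H=681216/53915] → run H
t=17: (idle)
t=18: (idle)

running at tick 7 = E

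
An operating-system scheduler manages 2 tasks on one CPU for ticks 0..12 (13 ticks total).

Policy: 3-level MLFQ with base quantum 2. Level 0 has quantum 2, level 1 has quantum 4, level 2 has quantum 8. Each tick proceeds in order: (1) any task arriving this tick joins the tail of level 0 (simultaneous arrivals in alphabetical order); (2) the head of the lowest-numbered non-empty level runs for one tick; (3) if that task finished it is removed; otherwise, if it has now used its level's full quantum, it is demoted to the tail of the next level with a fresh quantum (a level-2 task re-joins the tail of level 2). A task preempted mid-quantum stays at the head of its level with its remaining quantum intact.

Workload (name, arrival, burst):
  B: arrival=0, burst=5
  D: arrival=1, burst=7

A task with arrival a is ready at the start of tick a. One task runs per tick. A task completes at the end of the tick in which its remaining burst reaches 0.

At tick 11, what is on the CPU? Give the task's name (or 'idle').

t=0: L0/L1/L2 = B/-/- → run B
t=1: L0/L1/L2 = BD/-/- → run B
t=2: L0/L1/L2 = D/B/- → run D
t=3: L0/L1/L2 = D/B/- → run D
t=4: L0/L1/L2 = -/BD/- → run B
t=5: L0/L1/L2 = -/BD/- → run B
t=6: L0/L1/L2 = -/BD/- → run B
t=7: L0/L1/L2 = -/D/- → run D
t=8: L0/L1/L2 = -/D/- → run D
t=9: L0/L1/L2 = -/D/- → run D
t=10: L0/L1/L2 = -/D/- → run D
t=11: L0/L1/L2 = -/-/D → run D
t=12: (idle)

running at tick 11 = D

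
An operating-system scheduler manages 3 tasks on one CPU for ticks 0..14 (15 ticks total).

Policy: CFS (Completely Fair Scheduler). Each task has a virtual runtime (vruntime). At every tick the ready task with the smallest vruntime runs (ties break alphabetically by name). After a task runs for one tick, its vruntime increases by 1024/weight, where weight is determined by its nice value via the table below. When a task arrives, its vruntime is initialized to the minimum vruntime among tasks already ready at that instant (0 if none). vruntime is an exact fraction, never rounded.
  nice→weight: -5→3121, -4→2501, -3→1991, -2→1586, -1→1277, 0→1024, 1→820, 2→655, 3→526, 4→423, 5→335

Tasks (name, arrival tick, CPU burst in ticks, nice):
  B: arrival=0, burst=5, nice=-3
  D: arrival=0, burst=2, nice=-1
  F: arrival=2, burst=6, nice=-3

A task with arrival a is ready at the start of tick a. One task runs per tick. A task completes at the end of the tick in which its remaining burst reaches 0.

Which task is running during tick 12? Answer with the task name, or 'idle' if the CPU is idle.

t=0: vr[B=0 D=0] → run B
t=1: vr[B=1024/1991 D=0] → run D
t=2: vr[B=1024/1991 D=1024/1277 F=1024/1991] → run B
t=3: vr[B=2048/1991 D=1024/1277 F=1024/1991] → run F
t=4: vr[B=2048/1991 D=1024/1277 F=2048/1991] → run D
t=5: vr[B=2048/1991 F=2048/1991] → run B
t=6: vr[B=3072/1991 F=2048/1991] → run F
t=7: vr[B=3072/1991 F=3072/1991] → run B
t=8: vr[B=4096/1991 F=3072/1991] → run F
t=9: vr[B=4096/1991 F=4096/1991] → run B
t=10: vr[F=4096/1991] → run F
t=11: vr[F=5120/1991] → run F
t=12: vr[F=6144/1991] → run F
t=13: (idle)
t=14: (idle)

running at tick 12 = F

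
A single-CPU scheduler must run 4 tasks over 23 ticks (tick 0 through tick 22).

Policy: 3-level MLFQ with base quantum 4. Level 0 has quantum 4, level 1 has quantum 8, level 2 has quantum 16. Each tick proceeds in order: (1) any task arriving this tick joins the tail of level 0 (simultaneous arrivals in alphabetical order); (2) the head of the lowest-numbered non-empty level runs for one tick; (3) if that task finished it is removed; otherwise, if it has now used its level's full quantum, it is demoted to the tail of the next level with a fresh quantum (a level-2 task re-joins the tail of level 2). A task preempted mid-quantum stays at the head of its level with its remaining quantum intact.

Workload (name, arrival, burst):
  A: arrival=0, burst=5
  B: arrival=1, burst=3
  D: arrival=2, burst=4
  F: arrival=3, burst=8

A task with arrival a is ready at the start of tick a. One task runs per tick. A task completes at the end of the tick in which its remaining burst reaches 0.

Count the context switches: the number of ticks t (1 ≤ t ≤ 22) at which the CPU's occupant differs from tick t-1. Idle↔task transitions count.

t=0: L0/L1/L2 = A/-/- → run A
t=1: L0/L1/L2 = AB/-/- → run A
t=2: L0/L1/L2 = ABD/-/- → run A
t=3: L0/L1/L2 = ABDF/-/- → run A
t=4: L0/L1/L2 = BDF/A/- → run B
t=5: L0/L1/L2 = BDF/A/- → run B
t=6: L0/L1/L2 = BDF/A/- → run B
t=7: L0/L1/L2 = DF/A/- → run D
t=8: L0/L1/L2 = DF/A/- → run D
t=9: L0/L1/L2 = DF/A/- → run D
t=10: L0/L1/L2 = DF/A/- → run D
t=11: L0/L1/L2 = F/A/- → run F
t=12: L0/L1/L2 = F/A/- → run F
t=13: L0/L1/L2 = F/A/- → run F
t=14: L0/L1/L2 = F/A/- → run F
t=15: L0/L1/L2 = -/AF/- → run A
t=16: L0/L1/L2 = -/F/- → run F
t=17: L0/L1/L2 = -/F/- → run F
t=18: L0/L1/L2 = -/F/- → run F
t=19: L0/L1/L2 = -/F/- → run F
t=20: (idle)
t=21: (idle)
t=22: (idle)

context switches = 6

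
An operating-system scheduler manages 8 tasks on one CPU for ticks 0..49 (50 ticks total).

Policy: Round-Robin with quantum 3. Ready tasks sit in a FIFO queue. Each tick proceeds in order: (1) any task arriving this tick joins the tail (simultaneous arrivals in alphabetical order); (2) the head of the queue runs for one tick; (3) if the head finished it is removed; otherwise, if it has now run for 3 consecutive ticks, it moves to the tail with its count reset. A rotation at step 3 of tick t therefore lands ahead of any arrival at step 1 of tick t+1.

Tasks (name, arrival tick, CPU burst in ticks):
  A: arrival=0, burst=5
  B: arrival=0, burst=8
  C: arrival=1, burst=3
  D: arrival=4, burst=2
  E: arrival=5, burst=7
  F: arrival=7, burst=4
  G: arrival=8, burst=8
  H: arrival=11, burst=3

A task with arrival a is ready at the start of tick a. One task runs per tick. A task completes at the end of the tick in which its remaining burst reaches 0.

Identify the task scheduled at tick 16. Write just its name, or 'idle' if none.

t=0: queue=[A,B] q_used=0 → run A
t=1: queue=[A,B,C] q_used=1 → run A
t=2: queue=[A,B,C] q_used=2 → run A
t=3: queue=[B,C,A] q_used=0 → run B
t=4: queue=[B,C,A,D] q_used=1 → run B
t=5: queue=[B,C,A,D,E] q_used=2 → run B
t=6: queue=[C,A,D,E,B] q_used=0 → run C
t=7: queue=[C,A,D,E,B,F] q_used=1 → run C
t=8: queue=[C,A,D,E,B,F,G] q_used=2 → run C
t=9: queue=[A,D,E,B,F,G] q_used=0 → run A
t=10: queue=[A,D,E,B,F,G] q_used=1 → run A
t=11: queue=[D,E,B,F,G,H] q_used=0 → run D
t=12: queue=[D,E,B,F,G,H] q_used=1 → run D
t=13: queue=[E,B,F,G,H] q_used=0 → run E
t=14: queue=[E,B,F,G,H] q_used=1 → run E
t=15: queue=[E,B,F,G,H] q_used=2 → run E
t=16: queue=[B,F,G,H,E] q_used=0 → run B
t=17: queue=[B,F,G,H,E] q_used=1 → run B
t=18: queue=[B,F,G,H,E] q_used=2 → run B
t=19: queue=[F,G,H,E,B] q_used=0 → run F
t=20: queue=[F,G,H,E,B] q_used=1 → run F
t=21: queue=[F,G,H,E,B] q_used=2 → run F
t=22: queue=[G,H,E,B,F] q_used=0 → run G
t=23: queue=[G,H,E,B,F] q_used=1 → run G
t=24: queue=[G,H,E,B,F] q_used=2 → run G
t=25: queue=[H,E,B,F,G] q_used=0 → run H
t=26: queue=[H,E,B,F,G] q_used=1 → run H
t=27: queue=[H,E,B,F,G] q_used=2 → run H
t=28: queue=[E,B,F,G] q_used=0 → run E
t=29: queue=[E,B,F,G] q_used=1 → run E
t=30: queue=[E,B,F,G] q_used=2 → run E
t=31: queue=[B,F,G,E] q_used=0 → run B
t=32: queue=[B,F,G,E] q_used=1 → run B
t=33: queue=[F,G,E] q_used=0 → run F
t=34: queue=[G,E] q_used=0 → run G
t=35: queue=[G,E] q_used=1 → run G
t=36: queue=[G,E] q_used=2 → run G
t=37: queue=[E,G] q_used=0 → run E
t=38: queue=[G] q_used=0 → run G
t=39: queue=[G] q_used=1 → run G
t=40: (idle)
t=41: (idle)
t=42: (idle)
t=43: (idle)
t=44: (idle)
t=45: (idle)
t=46: (idle)
t=47: (idle)
t=48: (idle)
t=49: (idle)

running at tick 16 = B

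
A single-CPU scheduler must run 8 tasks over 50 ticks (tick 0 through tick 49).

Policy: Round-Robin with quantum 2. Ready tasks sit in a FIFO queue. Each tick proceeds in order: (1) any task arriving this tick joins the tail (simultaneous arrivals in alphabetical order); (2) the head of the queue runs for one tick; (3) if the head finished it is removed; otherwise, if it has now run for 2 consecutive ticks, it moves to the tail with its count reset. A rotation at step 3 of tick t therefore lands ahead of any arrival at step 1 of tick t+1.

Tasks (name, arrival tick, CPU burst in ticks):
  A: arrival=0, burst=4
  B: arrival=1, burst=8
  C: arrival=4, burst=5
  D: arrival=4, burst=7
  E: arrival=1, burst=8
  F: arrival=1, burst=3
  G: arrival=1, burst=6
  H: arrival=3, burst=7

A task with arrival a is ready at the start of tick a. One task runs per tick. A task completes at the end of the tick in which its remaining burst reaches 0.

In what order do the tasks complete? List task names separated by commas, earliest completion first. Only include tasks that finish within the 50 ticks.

completion order = A, F, G, B, C, E, H, D

t=0: queue=[A] q_used=0 → run A
t=1: queue=[A,B,E,F,G] q_used=1 → run A
t=2: queue=[B,E,F,G,A] q_used=0 → run B
t=3: queue=[B,E,F,G,A,H] q_used=1 → run B
t=4: queue=[E,F,G,A,H,B,C,D] q_used=0 → run E
t=5: queue=[E,F,G,A,H,B,C,D] q_used=1 → run E
t=6: queue=[F,G,A,H,B,C,D,E] q_used=0 → run F
t=7: queue=[F,G,A,H,B,C,D,E] q_used=1 → run F
t=8: queue=[G,A,H,B,C,D,E,F] q_used=0 → run G
t=9: queue=[G,A,H,B,C,D,E,F] q_used=1 → run G
t=10: queue=[A,H,B,C,D,E,F,G] q_used=0 → run A
t=11: queue=[A,H,B,C,D,E,F,G] q_used=1 → run A
t=12: queue=[H,B,C,D,E,F,G] q_used=0 → run H
t=13: queue=[H,B,C,D,E,F,G] q_used=1 → run H
t=14: queue=[B,C,D,E,F,G,H] q_used=0 → run B
t=15: queue=[B,C,D,E,F,G,H] q_used=1 → run B
t=16: queue=[C,D,E,F,G,H,B] q_used=0 → run C
t=17: queue=[C,D,E,F,G,H,B] q_used=1 → run C
t=18: queue=[D,E,F,G,H,B,C] q_used=0 → run D
t=19: queue=[D,E,F,G,H,B,C] q_used=1 → run D
t=20: queue=[E,F,G,H,B,C,D] q_used=0 → run E
t=21: queue=[E,F,G,H,B,C,D] q_used=1 → run E
t=22: queue=[F,G,H,B,C,D,E] q_used=0 → run F
t=23: queue=[G,H,B,C,D,E] q_used=0 → run G
t=24: queue=[G,H,B,C,D,E] q_used=1 → run G
t=25: queue=[H,B,C,D,E,G] q_used=0 → run H
t=26: queue=[H,B,C,D,E,G] q_used=1 → run H
t=27: queue=[B,C,D,E,G,H] q_used=0 → run B
t=28: queue=[B,C,D,E,G,H] q_used=1 → run B
t=29: queue=[C,D,E,G,H,B] q_used=0 → run C
t=30: queue=[C,D,E,G,H,B] q_used=1 → run C
t=31: queue=[D,E,G,H,B,C] q_used=0 → run D
t=32: queue=[D,E,G,H,B,C] q_used=1 → run D
t=33: queue=[E,G,H,B,C,D] q_used=0 → run E
t=34: queue=[E,G,H,B,C,D] q_used=1 → run E
t=35: queue=[G,H,B,C,D,E] q_used=0 → run G
t=36: queue=[G,H,B,C,D,E] q_used=1 → run G
t=37: queue=[H,B,C,D,E] q_used=0 → run H
t=38: queue=[H,B,C,D,E] q_used=1 → run H
t=39: queue=[B,C,D,E,H] q_used=0 → run B
t=40: queue=[B,C,D,E,H] q_used=1 → run B
t=41: queue=[C,D,E,H] q_used=0 → run C
t=42: queue=[D,E,H] q_used=0 → run D
t=43: queue=[D,E,H] q_used=1 → run D
t=44: queue=[E,H,D] q_used=0 → run E
t=45: queue=[E,H,D] q_used=1 → run E
t=46: queue=[H,D] q_used=0 → run H
t=47: queue=[D] q_used=0 → run D
t=48: (idle)
t=49: (idle)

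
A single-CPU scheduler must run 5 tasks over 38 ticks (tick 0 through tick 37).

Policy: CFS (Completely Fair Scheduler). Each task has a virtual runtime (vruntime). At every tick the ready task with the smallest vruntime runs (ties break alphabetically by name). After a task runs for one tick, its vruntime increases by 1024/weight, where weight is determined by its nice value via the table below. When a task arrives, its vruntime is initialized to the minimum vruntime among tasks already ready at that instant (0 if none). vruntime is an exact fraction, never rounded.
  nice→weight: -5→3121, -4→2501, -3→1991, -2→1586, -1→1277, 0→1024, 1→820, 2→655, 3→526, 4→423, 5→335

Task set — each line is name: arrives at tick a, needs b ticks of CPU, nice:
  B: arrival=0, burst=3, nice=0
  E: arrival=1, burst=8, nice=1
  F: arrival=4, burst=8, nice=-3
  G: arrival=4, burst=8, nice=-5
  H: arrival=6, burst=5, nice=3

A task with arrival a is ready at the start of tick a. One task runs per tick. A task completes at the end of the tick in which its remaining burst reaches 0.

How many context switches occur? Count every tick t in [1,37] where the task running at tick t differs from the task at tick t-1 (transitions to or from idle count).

context switches = 27

t=0: vr[B=0] → run B
t=1: vr[B=1 E=1] → run B
t=2: vr[B=2 E=1] → run E
t=3: vr[B=2 E=461/205] → run B
t=4: vr[E=461/205 F=461/205 G=461/205] → run E
t=5: vr[E=717/205 F=461/205 G=461/205] → run F
t=6: vr[E=717/205 F=1127771/408155 G=461/205 H=461/205] → run G
t=7: vr[E=717/205 F=1127771/408155 G=1648701/639805 H=461/205] → run H
t=8: vr[E=717/205 F=1127771/408155 G=1648701/639805 H=226203/53915] → run G
t=9: vr[E=717/205 F=1127771/408155 G=1858621/639805 H=226203/53915] → run F
t=10: vr[E=717/205 F=1337691/408155 G=1858621/639805 H=226203/53915] → run G
t=11: vr[E=717/205 F=1337691/408155 G=2068541/639805 H=226203/53915] → run G
t=12: vr[E=717/205 F=1337691/408155 G=2278461/639805 H=226203/53915] → run F
t=13: vr[E=717/205 F=1547611/408155 G=2278461/639805 H=226203/53915] → run E
t=14: vr[E=973/205 F=1547611/408155 G=2278461/639805 H=226203/53915] → run G
t=15: vr[E=973/205 F=1547611/408155 G=2488381/639805 H=226203/53915] → run F
t=16: vr[E=973/205 F=1757531/408155 G=2488381/639805 H=226203/53915] → run G
t=17: vr[E=973/205 F=1757531/408155 G=2698301/639805 H=226203/53915] → run H
t=18: vr[E=973/205 F=1757531/408155 G=2698301/639805 H=331163/53915] → run G
t=19: vr[E=973/205 F=1757531/408155 G=2908221/639805 H=331163/53915] → run F
t=20: vr[E=973/205 F=1967451/408155 G=2908221/639805 H=331163/53915] → run G
t=21: vr[E=973/205 F=1967451/408155 H=331163/53915] → run E
t=22: vr[E=1229/205 F=1967451/408155 H=331163/53915] → run F
t=23: vr[E=1229/205 F=2177371/408155 H=331163/53915] → run F
t=24: vr[E=1229/205 F=2387291/408155 H=331163/53915] → run F
t=25: vr[E=1229/205 H=331163/53915] → run E
t=26: vr[E=297/41 H=331163/53915] → run H
t=27: vr[E=297/41 H=436123/53915] → run E
t=28: vr[E=1741/205 H=436123/53915] → run H
t=29: vr[E=1741/205 H=541083/53915] → run E
t=30: vr[E=1997/205 H=541083/53915] → run E
t=31: vr[H=541083/53915] → run H
t=32: (idle)
t=33: (idle)
t=34: (idle)
t=35: (idle)
t=36: (idle)
t=37: (idle)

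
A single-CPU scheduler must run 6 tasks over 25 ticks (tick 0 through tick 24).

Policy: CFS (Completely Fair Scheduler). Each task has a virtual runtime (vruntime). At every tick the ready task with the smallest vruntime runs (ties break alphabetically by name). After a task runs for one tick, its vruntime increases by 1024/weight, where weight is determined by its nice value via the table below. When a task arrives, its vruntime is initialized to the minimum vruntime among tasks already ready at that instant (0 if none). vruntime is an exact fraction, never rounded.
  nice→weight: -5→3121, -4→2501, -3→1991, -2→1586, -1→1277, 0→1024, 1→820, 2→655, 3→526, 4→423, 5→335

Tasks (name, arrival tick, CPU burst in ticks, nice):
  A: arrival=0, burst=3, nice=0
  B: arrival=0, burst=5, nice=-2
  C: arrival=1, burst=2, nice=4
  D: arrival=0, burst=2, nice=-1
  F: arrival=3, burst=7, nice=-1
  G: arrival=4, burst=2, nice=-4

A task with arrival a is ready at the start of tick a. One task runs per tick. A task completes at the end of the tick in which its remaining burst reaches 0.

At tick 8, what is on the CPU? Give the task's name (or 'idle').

running at tick 8 = D

t=0: vr[A=0 B=0 D=0] → run A
t=1: vr[A=1 B=0 C=0 D=0] → run B
t=2: vr[A=1 B=512/793 C=0 D=0] → run C
t=3: vr[A=1 B=512/793 C=1024/423 D=0 F=0] → run D
t=4: vr[A=1 B=512/793 C=1024/423 D=1024/1277 F=0 G=0] → run F
t=5: vr[A=1 B=512/793 C=1024/423 D=1024/1277 F=1024/1277 G=0] → run G
t=6: vr[A=1 B=512/793 C=1024/423 D=1024/1277 F=1024/1277 G=1024/2501] → run G
t=7: vr[A=1 B=512/793 C=1024/423 D=1024/1277 F=1024/1277] → run B
t=8: vr[A=1 B=1024/793 C=1024/423 D=1024/1277 F=1024/1277] → run D
t=9: vr[A=1 B=1024/793 C=1024/423 F=1024/1277] → run F
t=10: vr[A=1 B=1024/793 C=1024/423 F=2048/1277] → run A
t=11: vr[A=2 B=1024/793 C=1024/423 F=2048/1277] → run B
t=12: vr[A=2 B=1536/793 C=1024/423 F=2048/1277] → run F
t=13: vr[A=2 B=1536/793 C=1024/423 F=3072/1277] → run B
t=14: vr[A=2 B=2048/793 C=1024/423 F=3072/1277] → run A
t=15: vr[B=2048/793 C=1024/423 F=3072/1277] → run F
t=16: vr[B=2048/793 C=1024/423 F=4096/1277] → run C
t=17: vr[B=2048/793 F=4096/1277] → run B
t=18: vr[F=4096/1277] → run F
t=19: vr[F=5120/1277] → run F
t=20: vr[F=6144/1277] → run F
t=21: (idle)
t=22: (idle)
t=23: (idle)
t=24: (idle)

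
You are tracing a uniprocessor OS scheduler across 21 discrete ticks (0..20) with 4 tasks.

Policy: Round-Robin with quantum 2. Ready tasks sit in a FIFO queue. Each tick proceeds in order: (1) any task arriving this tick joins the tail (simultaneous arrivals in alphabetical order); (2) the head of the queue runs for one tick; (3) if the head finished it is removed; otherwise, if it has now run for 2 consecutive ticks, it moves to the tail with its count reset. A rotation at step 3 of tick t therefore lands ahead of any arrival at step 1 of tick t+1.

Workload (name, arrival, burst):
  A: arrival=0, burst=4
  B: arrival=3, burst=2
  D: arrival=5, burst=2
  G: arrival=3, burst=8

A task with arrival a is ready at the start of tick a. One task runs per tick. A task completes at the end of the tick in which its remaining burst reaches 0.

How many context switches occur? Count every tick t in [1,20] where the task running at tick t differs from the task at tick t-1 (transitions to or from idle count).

context switches = 5

t=0: queue=[A] q_used=0 → run A
t=1: queue=[A] q_used=1 → run A
t=2: queue=[A] q_used=0 → run A
t=3: queue=[A,B,G] q_used=1 → run A
t=4: queue=[B,G] q_used=0 → run B
t=5: queue=[B,G,D] q_used=1 → run B
t=6: queue=[G,D] q_used=0 → run G
t=7: queue=[G,D] q_used=1 → run G
t=8: queue=[D,G] q_used=0 → run D
t=9: queue=[D,G] q_used=1 → run D
t=10: queue=[G] q_used=0 → run G
t=11: queue=[G] q_used=1 → run G
t=12: queue=[G] q_used=0 → run G
t=13: queue=[G] q_used=1 → run G
t=14: queue=[G] q_used=0 → run G
t=15: queue=[G] q_used=1 → run G
t=16: (idle)
t=17: (idle)
t=18: (idle)
t=19: (idle)
t=20: (idle)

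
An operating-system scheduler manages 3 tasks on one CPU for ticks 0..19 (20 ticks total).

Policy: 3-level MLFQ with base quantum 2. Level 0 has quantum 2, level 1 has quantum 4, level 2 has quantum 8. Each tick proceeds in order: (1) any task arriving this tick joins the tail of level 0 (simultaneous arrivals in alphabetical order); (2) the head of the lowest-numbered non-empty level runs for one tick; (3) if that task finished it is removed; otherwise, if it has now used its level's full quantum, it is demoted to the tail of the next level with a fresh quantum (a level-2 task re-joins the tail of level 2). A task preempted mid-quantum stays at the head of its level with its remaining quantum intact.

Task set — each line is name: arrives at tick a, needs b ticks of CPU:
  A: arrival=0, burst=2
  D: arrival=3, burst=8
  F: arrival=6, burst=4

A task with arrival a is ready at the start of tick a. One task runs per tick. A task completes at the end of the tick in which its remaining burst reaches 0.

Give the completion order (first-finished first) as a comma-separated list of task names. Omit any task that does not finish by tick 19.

completion order = A, F, D

t=0: L0/L1/L2 = A/-/- → run A
t=1: L0/L1/L2 = A/-/- → run A
t=2: (idle)
t=3: L0/L1/L2 = D/-/- → run D
t=4: L0/L1/L2 = D/-/- → run D
t=5: L0/L1/L2 = -/D/- → run D
t=6: L0/L1/L2 = F/D/- → run F
t=7: L0/L1/L2 = F/D/- → run F
t=8: L0/L1/L2 = -/DF/- → run D
t=9: L0/L1/L2 = -/DF/- → run D
t=10: L0/L1/L2 = -/DF/- → run D
t=11: L0/L1/L2 = -/F/D → run F
t=12: L0/L1/L2 = -/F/D → run F
t=13: L0/L1/L2 = -/-/D → run D
t=14: L0/L1/L2 = -/-/D → run D
t=15: (idle)
t=16: (idle)
t=17: (idle)
t=18: (idle)
t=19: (idle)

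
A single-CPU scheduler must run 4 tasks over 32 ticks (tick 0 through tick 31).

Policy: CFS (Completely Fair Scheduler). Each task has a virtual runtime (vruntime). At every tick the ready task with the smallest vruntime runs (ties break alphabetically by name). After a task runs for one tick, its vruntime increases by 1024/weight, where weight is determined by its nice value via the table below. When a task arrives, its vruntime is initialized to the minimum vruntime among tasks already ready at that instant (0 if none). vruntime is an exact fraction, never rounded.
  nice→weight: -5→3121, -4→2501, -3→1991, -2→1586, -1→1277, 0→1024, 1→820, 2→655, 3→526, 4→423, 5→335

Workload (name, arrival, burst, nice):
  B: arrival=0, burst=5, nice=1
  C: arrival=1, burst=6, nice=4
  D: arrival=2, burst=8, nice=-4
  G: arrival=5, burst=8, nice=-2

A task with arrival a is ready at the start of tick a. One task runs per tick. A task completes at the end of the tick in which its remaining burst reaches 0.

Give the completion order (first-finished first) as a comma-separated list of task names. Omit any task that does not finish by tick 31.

t=0: vr[B=0] → run B
t=1: vr[B=256/205 C=256/205] → run B
t=2: vr[B=512/205 C=256/205 D=256/205] → run C
t=3: vr[B=512/205 C=318208/86715 D=256/205] → run D
t=4: vr[B=512/205 C=318208/86715 D=20736/12505] → run D
t=5: vr[B=512/205 C=318208/86715 D=25856/12505 G=25856/12505] → run D
t=6: vr[B=512/205 C=318208/86715 D=30976/12505 G=25856/12505] → run G
t=7: vr[B=512/205 C=318208/86715 D=30976/12505 G=441088/162565] → run D
t=8: vr[B=512/205 C=318208/86715 D=36096/12505 G=441088/162565] → run B
t=9: vr[B=768/205 C=318208/86715 D=36096/12505 G=441088/162565] → run G
t=10: vr[B=768/205 C=318208/86715 D=36096/12505 G=546048/162565] → run D
t=11: vr[B=768/205 C=318208/86715 D=41216/12505 G=546048/162565] → run D
t=12: vr[B=768/205 C=318208/86715 D=46336/12505 G=546048/162565] → run G
t=13: vr[B=768/205 C=318208/86715 D=46336/12505 G=651008/162565] → run C
t=14: vr[B=768/205 C=528128/86715 D=46336/12505 G=651008/162565] → run D
t=15: vr[B=768/205 C=528128/86715 D=51456/12505 G=651008/162565] → run B
t=16: vr[B=1024/205 C=528128/86715 D=51456/12505 G=651008/162565] → run G
t=17: vr[B=1024/205 C=528128/86715 D=51456/12505 G=755968/162565] → run D
t=18: vr[B=1024/205 C=528128/86715 G=755968/162565] → run G
t=19: vr[B=1024/205 C=528128/86715 G=860928/162565] → run B
t=20: vr[C=528128/86715 G=860928/162565] → run G
t=21: vr[C=528128/86715 G=965888/162565] → run G
t=22: vr[C=528128/86715 G=1070848/162565] → run C
t=23: vr[C=246016/28905 G=1070848/162565] → run G
t=24: vr[C=246016/28905] → run C
t=25: vr[C=947968/86715] → run C
t=26: vr[C=1157888/86715] → run C
t=27: (idle)
t=28: (idle)
t=29: (idle)
t=30: (idle)
t=31: (idle)

completion order = D, B, G, C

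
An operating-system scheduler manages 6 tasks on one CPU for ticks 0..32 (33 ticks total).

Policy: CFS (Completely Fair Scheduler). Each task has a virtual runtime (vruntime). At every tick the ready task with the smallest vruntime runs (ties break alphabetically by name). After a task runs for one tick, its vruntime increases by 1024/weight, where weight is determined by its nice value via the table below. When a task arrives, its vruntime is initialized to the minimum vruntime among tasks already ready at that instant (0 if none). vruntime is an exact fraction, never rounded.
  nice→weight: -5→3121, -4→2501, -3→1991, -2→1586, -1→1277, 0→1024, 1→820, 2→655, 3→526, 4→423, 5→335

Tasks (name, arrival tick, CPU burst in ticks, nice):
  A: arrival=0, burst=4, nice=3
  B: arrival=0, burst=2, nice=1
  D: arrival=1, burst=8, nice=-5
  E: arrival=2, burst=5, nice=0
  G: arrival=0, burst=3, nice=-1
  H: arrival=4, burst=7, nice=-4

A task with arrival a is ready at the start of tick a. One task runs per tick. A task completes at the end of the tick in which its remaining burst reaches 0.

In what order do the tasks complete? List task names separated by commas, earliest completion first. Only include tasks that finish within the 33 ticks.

t=0: vr[A=0 B=0 G=0] → run A
t=1: vr[A=512/263 B=0 D=0 G=0] → run B
t=2: vr[A=512/263 B=256/205 D=0 E=0 G=0] → run D
t=3: vr[A=512/263 B=256/205 D=1024/3121 E=0 G=0] → run E
t=4: vr[A=512/263 B=256/205 D=1024/3121 E=1 G=0 H=0] → run G
t=5: vr[A=512/263 B=256/205 D=1024/3121 E=1 G=1024/1277 H=0] → run H
t=6: vr[A=512/263 B=256/205 D=1024/3121 E=1 G=1024/1277 H=1024/2501] → run D
t=7: vr[A=512/263 B=256/205 D=2048/3121 E=1 G=1024/1277 H=1024/2501] → run H
t=8: vr[A=512/263 B=256/205 D=2048/3121 E=1 G=1024/1277 H=2048/2501] → run D
t=9: vr[A=512/263 B=256/205 D=3072/3121 E=1 G=1024/1277 H=2048/2501] → run G
t=10: vr[A=512/263 B=256/205 D=3072/3121 E=1 G=2048/1277 H=2048/2501] → run H
t=11: vr[A=512/263 B=256/205 D=3072/3121 E=1 G=2048/1277 H=3072/2501] → run D
t=12: vr[A=512/263 B=256/205 D=4096/3121 E=1 G=2048/1277 H=3072/2501] → run E
t=13: vr[A=512/263 B=256/205 D=4096/3121 E=2 G=2048/1277 H=3072/2501] → run H
t=14: vr[A=512/263 B=256/205 D=4096/3121 E=2 G=2048/1277 H=4096/2501] → run B
t=15: vr[A=512/263 D=4096/3121 E=2 G=2048/1277 H=4096/2501] → run D
t=16: vr[A=512/263 D=5120/3121 E=2 G=2048/1277 H=4096/2501] → run G
t=17: vr[A=512/263 D=5120/3121 E=2 H=4096/2501] → run H
t=18: vr[A=512/263 D=5120/3121 E=2 H=5120/2501] → run D
t=19: vr[A=512/263 D=6144/3121 E=2 H=5120/2501] → run A
t=20: vr[A=1024/263 D=6144/3121 E=2 H=5120/2501] → run D
t=21: vr[A=1024/263 D=7168/3121 E=2 H=5120/2501] → run E
t=22: vr[A=1024/263 D=7168/3121 E=3 H=5120/2501] → run H
t=23: vr[A=1024/263 D=7168/3121 E=3 H=6144/2501] → run D
t=24: vr[A=1024/263 E=3 H=6144/2501] → run H
t=25: vr[A=1024/263 E=3] → run E
t=26: vr[A=1024/263 E=4] → run A
t=27: vr[A=1536/263 E=4] → run E
t=28: vr[A=1536/263] → run A
t=29: (idle)
t=30: (idle)
t=31: (idle)
t=32: (idle)

completion order = B, G, D, H, E, A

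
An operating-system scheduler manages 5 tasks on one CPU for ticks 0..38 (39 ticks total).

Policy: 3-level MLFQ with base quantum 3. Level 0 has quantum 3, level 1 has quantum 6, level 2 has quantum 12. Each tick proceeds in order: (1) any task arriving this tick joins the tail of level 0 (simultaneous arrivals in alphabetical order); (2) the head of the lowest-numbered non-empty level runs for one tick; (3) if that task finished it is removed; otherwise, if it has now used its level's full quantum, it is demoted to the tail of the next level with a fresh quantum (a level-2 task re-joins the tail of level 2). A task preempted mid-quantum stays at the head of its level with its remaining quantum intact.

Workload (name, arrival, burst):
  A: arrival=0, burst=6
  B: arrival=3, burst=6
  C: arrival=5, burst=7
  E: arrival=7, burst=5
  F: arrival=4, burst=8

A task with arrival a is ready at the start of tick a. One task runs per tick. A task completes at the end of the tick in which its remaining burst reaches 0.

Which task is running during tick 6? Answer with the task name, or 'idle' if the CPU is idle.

running at tick 6 = F

t=0: L0/L1/L2 = A/-/- → run A
t=1: L0/L1/L2 = A/-/- → run A
t=2: L0/L1/L2 = A/-/- → run A
t=3: L0/L1/L2 = B/A/- → run B
t=4: L0/L1/L2 = BF/A/- → run B
t=5: L0/L1/L2 = BFC/A/- → run B
t=6: L0/L1/L2 = FC/AB/- → run F
t=7: L0/L1/L2 = FCE/AB/- → run F
t=8: L0/L1/L2 = FCE/AB/- → run F
t=9: L0/L1/L2 = CE/ABF/- → run C
t=10: L0/L1/L2 = CE/ABF/- → run C
t=11: L0/L1/L2 = CE/ABF/- → run C
t=12: L0/L1/L2 = E/ABFC/- → run E
t=13: L0/L1/L2 = E/ABFC/- → run E
t=14: L0/L1/L2 = E/ABFC/- → run E
t=15: L0/L1/L2 = -/ABFCE/- → run A
t=16: L0/L1/L2 = -/ABFCE/- → run A
t=17: L0/L1/L2 = -/ABFCE/- → run A
t=18: L0/L1/L2 = -/BFCE/- → run B
t=19: L0/L1/L2 = -/BFCE/- → run B
t=20: L0/L1/L2 = -/BFCE/- → run B
t=21: L0/L1/L2 = -/FCE/- → run F
t=22: L0/L1/L2 = -/FCE/- → run F
t=23: L0/L1/L2 = -/FCE/- → run F
t=24: L0/L1/L2 = -/FCE/- → run F
t=25: L0/L1/L2 = -/FCE/- → run F
t=26: L0/L1/L2 = -/CE/- → run C
t=27: L0/L1/L2 = -/CE/- → run C
t=28: L0/L1/L2 = -/CE/- → run C
t=29: L0/L1/L2 = -/CE/- → run C
t=30: L0/L1/L2 = -/E/- → run E
t=31: L0/L1/L2 = -/E/- → run E
t=32: (idle)
t=33: (idle)
t=34: (idle)
t=35: (idle)
t=36: (idle)
t=37: (idle)
t=38: (idle)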